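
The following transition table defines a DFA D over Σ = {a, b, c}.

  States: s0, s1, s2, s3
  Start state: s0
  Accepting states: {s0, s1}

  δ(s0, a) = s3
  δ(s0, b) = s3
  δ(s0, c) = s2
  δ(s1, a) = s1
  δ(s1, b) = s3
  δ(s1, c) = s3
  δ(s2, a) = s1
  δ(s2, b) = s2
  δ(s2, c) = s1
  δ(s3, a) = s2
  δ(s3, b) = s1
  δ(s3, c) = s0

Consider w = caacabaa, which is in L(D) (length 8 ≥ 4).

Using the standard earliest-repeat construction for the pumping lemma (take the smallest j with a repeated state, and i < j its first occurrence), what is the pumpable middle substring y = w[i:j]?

State sequence: s0 -c-> s2 -a-> s1 -a-> s1 -c-> s3 -a-> s2 -b-> s2 -a-> s1 -a-> s1
First repeat at step 3: s1 was already visited.

So i = 2, j = 3, giving x = w[0:2] = ca, y = w[2:3] = a, z = w[3:8] = cabaa.
Check: |xy| = 3 ≤ 4 and |y| = 1 ≥ 1. Reading y takes D from s1 back to s1, so every xyⁱz is accepted.
Pumping length from the standard proof: p = 4 (the number of states). The repeated state found above gives |xy| = j ≤ 4 and |y| = j − i ≥ 1.

a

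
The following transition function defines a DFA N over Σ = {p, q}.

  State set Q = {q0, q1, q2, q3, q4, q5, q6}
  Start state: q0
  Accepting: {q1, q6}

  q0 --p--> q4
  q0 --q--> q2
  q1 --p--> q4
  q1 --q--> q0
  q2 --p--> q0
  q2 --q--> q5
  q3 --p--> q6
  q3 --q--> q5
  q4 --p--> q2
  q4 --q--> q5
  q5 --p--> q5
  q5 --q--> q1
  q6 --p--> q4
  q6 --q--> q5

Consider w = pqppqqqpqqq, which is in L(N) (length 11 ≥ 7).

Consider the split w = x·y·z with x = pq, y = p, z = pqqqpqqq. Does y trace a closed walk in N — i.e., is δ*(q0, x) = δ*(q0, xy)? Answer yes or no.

yes

Run of N on the first 3 characters of w = p q p:
  step 0: q0  (start)
  step 1: q4  (read p: q0→q4)
  step 2: q5  (read q: q4→q5)
  step 3: q5  (read p: q5→q5)

After x (step 2): q5. After xy (step 3): q5.
They match, so y = p drives N around a cycle from q5 back to itself; pumping y any number of times keeps N in q5 before reading z, and xyⁱz ∈ L(N) for every i ≥ 0.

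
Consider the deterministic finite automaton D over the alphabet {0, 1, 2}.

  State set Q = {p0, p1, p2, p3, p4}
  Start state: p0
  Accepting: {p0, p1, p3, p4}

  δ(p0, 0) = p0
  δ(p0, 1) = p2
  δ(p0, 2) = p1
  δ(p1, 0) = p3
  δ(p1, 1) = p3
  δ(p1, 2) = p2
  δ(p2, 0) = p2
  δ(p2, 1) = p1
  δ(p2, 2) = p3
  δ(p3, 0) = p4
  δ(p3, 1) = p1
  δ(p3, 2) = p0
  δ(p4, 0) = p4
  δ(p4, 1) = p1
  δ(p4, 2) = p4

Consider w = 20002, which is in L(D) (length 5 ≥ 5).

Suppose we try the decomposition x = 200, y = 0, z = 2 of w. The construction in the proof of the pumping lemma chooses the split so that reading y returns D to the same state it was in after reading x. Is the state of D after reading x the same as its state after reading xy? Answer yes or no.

Run of D on the first 4 characters of w = 2 0 0 0:
  step 0: p0  (start)
  step 1: p1  (read 2: p0→p1)
  step 2: p3  (read 0: p1→p3)
  step 3: p4  (read 0: p3→p4)
  step 4: p4  (read 0: p4→p4)

After x (step 3): p4. After xy (step 4): p4.
They match, so y = 0 drives D around a cycle from p4 back to itself; pumping y any number of times keeps D in p4 before reading z, and xyⁱz ∈ L(D) for every i ≥ 0.

yes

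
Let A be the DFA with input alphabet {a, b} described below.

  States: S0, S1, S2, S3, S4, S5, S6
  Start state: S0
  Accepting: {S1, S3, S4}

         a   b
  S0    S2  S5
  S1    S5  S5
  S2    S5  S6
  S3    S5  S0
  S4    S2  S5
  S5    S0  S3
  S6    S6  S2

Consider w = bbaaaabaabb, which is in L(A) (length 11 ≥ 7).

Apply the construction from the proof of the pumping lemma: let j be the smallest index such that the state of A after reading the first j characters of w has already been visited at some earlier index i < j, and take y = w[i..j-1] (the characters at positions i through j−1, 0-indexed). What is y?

State sequence: S0 -b-> S5 -b-> S3 -a-> S5 -a-> S0 -a-> S2 -a-> S5 -b-> S3 -a-> S5 -a-> S0 -b-> S5 -b-> S3
First repeat at step 3: S5 was already visited.

So i = 1, j = 3, giving x = w[0:1] = b, y = w[1:3] = ba, z = w[3:11] = aaabaabb.
Check: |xy| = 3 ≤ 7 and |y| = 2 ≥ 1. Reading y takes A from S5 back to S5, so every xyⁱz is accepted.
Pumping length from the standard proof: p = 7 (the number of states). The repeated state found above gives |xy| = j ≤ 7 and |y| = j − i ≥ 1.

ba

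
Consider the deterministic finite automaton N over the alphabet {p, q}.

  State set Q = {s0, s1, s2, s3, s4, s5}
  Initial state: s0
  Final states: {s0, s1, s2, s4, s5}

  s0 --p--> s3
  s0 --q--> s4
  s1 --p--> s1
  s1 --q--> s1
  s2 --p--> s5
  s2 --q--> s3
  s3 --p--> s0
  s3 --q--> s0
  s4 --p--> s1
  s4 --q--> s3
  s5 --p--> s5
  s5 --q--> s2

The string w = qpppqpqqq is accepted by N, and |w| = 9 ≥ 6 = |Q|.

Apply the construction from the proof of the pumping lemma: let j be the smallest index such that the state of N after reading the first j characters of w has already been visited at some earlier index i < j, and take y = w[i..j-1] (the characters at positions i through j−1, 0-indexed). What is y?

State sequence: s0 -q-> s4 -p-> s1 -p-> s1 -p-> s1 -q-> s1 -p-> s1 -q-> s1 -q-> s1 -q-> s1
First repeat at step 3: s1 was already visited.

So i = 2, j = 3, giving x = w[0:2] = qp, y = w[2:3] = p, z = w[3:9] = pqpqqq.
Check: |xy| = 3 ≤ 6 and |y| = 1 ≥ 1. Reading y takes N from s1 back to s1, so every xyⁱz is accepted.

p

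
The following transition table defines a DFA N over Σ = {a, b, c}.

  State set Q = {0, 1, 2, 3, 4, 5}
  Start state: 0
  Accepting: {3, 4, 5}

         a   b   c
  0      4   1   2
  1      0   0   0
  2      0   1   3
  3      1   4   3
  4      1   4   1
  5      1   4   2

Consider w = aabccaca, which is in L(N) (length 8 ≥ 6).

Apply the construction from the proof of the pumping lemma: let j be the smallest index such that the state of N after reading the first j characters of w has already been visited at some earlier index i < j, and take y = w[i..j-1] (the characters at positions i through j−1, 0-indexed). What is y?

Run of N on w = a a b c c a c a:
  step 0: 0  (start)
  step 1: 4  (read a: 0→4)
  step 2: 1  (read a: 4→1)
  step 3: 0  (read b: 1→0)   ← first repeat (0 seen earlier)
  step 4: 2  (read c: 0→2)
  step 5: 3  (read c: 2→3)
  step 6: 1  (read a: 3→1)
  step 7: 0  (read c: 1→0)
  step 8: 4  (read a: 0→4)

So i = 0, j = 3, giving x = w[0:0] = ε, y = w[0:3] = aab, z = w[3:8] = ccaca.
Check: |xy| = 3 ≤ 6 and |y| = 3 ≥ 1. Reading y takes N from 0 back to 0, so every xyⁱz is accepted.
The DFA has 6 states, so the proof of the pumping lemma guarantees a repeated state among the first 6+1 visited; the segment between the two visits is the pumpable y.

aab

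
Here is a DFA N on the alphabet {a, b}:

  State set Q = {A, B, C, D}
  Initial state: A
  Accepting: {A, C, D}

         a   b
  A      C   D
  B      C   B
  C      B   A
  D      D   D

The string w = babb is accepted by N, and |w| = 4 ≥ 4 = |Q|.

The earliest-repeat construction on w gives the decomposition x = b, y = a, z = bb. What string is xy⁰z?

xy⁰z = xz = b·bb = bbb.
Reading y = a takes N from D back to D, so after x the machine is still in D, and z then leads to the accepting state D. Hence bbb ∈ L(N).

bbb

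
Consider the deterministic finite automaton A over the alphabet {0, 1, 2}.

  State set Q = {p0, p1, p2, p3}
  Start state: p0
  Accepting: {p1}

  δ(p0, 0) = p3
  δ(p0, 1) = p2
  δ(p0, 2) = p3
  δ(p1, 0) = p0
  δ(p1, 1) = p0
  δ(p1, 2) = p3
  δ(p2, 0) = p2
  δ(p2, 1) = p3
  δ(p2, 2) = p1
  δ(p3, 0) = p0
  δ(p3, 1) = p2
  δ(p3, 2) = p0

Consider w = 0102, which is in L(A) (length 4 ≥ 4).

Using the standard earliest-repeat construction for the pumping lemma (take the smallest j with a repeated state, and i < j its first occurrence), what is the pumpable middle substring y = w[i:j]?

State sequence: p0 -0-> p3 -1-> p2 -0-> p2 -2-> p1
First repeat at step 3: p2 was already visited.

So i = 2, j = 3, giving x = w[0:2] = 01, y = w[2:3] = 0, z = w[3:4] = 2.
Check: |xy| = 3 ≤ 4 and |y| = 1 ≥ 1. Reading y takes A from p2 back to p2, so every xyⁱz is accepted.

0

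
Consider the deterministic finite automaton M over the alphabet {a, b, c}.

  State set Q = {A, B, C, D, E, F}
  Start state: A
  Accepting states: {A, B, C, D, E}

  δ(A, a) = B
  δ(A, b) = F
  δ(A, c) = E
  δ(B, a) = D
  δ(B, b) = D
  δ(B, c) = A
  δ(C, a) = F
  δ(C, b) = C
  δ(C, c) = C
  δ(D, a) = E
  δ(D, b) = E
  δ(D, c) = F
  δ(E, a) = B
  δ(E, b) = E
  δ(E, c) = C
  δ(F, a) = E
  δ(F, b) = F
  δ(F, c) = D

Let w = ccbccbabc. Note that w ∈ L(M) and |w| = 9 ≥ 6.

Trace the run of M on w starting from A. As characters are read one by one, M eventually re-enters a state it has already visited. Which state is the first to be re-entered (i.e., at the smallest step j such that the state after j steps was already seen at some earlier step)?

State sequence: A -c-> E -c-> C -b-> C -c-> C -c-> C -b-> C -a-> F -b-> F -c-> D
First repeat at step 3: C was already visited.

The earliest repeat is at step j = 3: M is in C, which it already visited at step i = 2.

C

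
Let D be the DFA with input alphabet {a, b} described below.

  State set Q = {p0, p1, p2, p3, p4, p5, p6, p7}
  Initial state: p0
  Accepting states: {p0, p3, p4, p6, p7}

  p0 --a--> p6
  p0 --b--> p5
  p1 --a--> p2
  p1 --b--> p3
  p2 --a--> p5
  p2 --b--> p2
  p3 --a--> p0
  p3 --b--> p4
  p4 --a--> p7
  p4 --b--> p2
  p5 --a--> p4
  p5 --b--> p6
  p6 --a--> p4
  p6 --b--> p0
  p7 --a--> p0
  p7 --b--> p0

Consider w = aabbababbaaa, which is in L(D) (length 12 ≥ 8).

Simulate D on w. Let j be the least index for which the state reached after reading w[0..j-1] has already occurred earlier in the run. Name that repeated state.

p2

State sequence: p0 -a-> p6 -a-> p4 -b-> p2 -b-> p2 -a-> p5 -b-> p6 -a-> p4 -b-> p2 -b-> p2 -a-> p5 -a-> p4 -a-> p7
First repeat at step 4: p2 was already visited.

The earliest repeat is at step j = 4: D is in p2, which it already visited at step i = 3.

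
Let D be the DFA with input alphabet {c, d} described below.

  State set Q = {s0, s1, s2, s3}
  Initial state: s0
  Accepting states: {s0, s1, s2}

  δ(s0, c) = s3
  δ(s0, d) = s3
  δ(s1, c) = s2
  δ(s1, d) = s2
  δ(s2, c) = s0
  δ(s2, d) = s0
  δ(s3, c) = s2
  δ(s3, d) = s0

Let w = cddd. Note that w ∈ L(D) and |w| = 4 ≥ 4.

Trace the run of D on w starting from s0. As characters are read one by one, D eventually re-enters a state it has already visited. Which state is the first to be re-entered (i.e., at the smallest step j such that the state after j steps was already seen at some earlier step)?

s0

State sequence: s0 -c-> s3 -d-> s0 -d-> s3 -d-> s0
First repeat at step 2: s0 was already visited.

The earliest repeat is at step j = 2: D is in s0, which it already visited at step i = 0.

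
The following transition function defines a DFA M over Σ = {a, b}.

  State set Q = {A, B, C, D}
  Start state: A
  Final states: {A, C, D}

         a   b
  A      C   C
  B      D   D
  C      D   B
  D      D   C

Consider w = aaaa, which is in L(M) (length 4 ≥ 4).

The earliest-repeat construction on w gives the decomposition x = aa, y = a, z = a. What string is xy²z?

xy^2z = aa·a·a·a = aaaaa.
Reading y = a takes M from D back to D, so after x·y·y the machine is still in D, and z then leads to the accepting state D. Hence aaaaa ∈ L(M).

aaaaa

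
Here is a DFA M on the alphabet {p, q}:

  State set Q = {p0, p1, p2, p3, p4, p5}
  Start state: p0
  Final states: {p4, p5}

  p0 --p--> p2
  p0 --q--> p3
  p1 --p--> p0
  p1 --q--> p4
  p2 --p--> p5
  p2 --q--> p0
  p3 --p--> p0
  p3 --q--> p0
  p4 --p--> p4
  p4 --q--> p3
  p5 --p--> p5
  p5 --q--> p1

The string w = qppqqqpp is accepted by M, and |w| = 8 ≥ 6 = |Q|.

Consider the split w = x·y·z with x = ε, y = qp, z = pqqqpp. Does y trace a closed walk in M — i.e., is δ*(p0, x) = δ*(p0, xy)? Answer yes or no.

yes

State sequence: p0 -q-> p3 -p-> p0

After x (step 0): p0. After xy (step 2): p0.
They match, so y = qp drives M around a cycle from p0 back to itself; pumping y any number of times keeps M in p0 before reading z, and xyⁱz ∈ L(M) for every i ≥ 0.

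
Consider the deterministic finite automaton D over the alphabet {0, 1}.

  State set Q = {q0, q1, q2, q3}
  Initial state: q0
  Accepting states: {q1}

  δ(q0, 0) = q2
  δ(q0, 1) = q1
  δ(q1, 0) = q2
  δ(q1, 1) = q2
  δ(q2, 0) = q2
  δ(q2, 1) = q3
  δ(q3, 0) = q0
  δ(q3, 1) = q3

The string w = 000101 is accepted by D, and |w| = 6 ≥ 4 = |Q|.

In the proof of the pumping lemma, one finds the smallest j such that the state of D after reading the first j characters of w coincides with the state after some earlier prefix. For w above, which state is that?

q2

State sequence: q0 -0-> q2 -0-> q2 -0-> q2 -1-> q3 -0-> q0 -1-> q1
First repeat at step 2: q2 was already visited.

The earliest repeat is at step j = 2: D is in q2, which it already visited at step i = 1.
The DFA has 4 states, so the proof of the pumping lemma guarantees a repeated state among the first 4+1 visited; the segment between the two visits is the pumpable y.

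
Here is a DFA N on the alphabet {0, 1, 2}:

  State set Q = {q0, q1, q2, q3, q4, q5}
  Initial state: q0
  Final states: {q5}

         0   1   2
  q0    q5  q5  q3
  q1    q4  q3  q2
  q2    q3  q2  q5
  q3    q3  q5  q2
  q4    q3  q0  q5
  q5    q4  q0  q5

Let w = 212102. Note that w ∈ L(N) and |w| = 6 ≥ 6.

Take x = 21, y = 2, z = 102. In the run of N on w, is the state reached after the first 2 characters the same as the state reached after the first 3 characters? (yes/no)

yes

Run of N on the first 3 characters of w = 2 1 2:
  step 0: q0  (start)
  step 1: q3  (read 2: q0→q3)
  step 2: q5  (read 1: q3→q5)
  step 3: q5  (read 2: q5→q5)

After x (step 2): q5. After xy (step 3): q5.
They match, so y = 2 drives N around a cycle from q5 back to itself; pumping y any number of times keeps N in q5 before reading z, and xyⁱz ∈ L(N) for every i ≥ 0.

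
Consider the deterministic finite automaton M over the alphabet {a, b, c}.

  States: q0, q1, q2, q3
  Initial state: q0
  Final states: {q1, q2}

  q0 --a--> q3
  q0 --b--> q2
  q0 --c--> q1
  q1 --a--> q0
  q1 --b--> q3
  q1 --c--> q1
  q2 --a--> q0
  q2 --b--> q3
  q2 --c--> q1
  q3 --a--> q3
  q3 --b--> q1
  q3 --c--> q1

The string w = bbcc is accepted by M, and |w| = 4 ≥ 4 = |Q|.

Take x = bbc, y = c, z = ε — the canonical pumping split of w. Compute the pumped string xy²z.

bbccc

xy^2z = bbc·c·c·ε = bbccc.
Reading y = c takes M from q1 back to q1, so after x·y·y the machine is still in q1, and z then leads to the accepting state q1. Hence bbccc ∈ L(M).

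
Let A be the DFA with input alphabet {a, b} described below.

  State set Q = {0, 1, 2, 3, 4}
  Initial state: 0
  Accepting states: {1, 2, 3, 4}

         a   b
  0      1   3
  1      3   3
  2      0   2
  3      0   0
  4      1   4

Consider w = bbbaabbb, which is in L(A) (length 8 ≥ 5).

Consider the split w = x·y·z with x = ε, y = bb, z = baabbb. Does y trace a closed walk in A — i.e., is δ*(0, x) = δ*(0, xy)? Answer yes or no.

State sequence: 0 -b-> 3 -b-> 0

After x (step 0): 0. After xy (step 2): 0.
They match, so y = bb drives A around a cycle from 0 back to itself; pumping y any number of times keeps A in 0 before reading z, and xyⁱz ∈ L(A) for every i ≥ 0.

yes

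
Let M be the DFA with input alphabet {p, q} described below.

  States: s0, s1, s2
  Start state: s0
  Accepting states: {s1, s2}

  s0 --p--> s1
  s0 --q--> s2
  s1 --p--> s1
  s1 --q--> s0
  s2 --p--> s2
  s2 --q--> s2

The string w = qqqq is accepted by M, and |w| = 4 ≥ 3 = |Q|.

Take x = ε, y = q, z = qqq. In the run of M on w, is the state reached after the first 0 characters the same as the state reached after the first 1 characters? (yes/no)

no

Run of M on the first 1 characters of w = q:
  step 0: s0  (start)
  step 1: s2  (read q: s0→s2)

After x (step 0): s0. After xy (step 1): s2.
They differ (s0 ≠ s2), so y is not a cycle from the state after x; this split is not the one the pumping-lemma construction produces, and pumping y need not keep the string in L(M).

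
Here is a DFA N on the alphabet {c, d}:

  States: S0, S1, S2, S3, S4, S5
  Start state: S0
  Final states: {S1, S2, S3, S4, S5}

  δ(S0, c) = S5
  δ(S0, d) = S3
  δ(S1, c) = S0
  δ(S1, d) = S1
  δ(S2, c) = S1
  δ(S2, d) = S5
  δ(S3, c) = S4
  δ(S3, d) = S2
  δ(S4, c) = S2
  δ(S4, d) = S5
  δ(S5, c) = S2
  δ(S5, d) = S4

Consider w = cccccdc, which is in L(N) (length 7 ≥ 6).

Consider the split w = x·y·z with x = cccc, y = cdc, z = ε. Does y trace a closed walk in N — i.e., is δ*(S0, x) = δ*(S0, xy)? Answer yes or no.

no

State sequence: S0 -c-> S5 -c-> S2 -c-> S1 -c-> S0 -c-> S5 -d-> S4 -c-> S2

After x (step 4): S0. After xy (step 7): S2.
They differ (S0 ≠ S2), so y is not a cycle from the state after x; this split is not the one the pumping-lemma construction produces, and pumping y need not keep the string in L(N).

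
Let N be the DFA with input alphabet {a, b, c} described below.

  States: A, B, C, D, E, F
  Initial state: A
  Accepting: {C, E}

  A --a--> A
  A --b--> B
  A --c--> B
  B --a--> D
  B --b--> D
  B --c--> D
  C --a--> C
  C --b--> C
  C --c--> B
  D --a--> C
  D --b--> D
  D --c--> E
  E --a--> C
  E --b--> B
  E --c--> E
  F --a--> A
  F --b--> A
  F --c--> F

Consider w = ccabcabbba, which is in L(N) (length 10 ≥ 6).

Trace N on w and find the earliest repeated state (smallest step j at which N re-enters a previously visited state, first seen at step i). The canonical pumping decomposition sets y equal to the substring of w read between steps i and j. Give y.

b

Run of N on w = c c a b c a b b b a:
  step 0: A  (start)
  step 1: B  (read c: A→B)
  step 2: D  (read c: B→D)
  step 3: C  (read a: D→C)
  step 4: C  (read b: C→C)   ← first repeat (C seen earlier)
  step 5: B  (read c: C→B)
  step 6: D  (read a: B→D)
  step 7: D  (read b: D→D)
  step 8: D  (read b: D→D)
  step 9: D  (read b: D→D)
  step 10: C  (read a: D→C)

So i = 3, j = 4, giving x = w[0:3] = cca, y = w[3:4] = b, z = w[4:10] = cabbba.
Check: |xy| = 4 ≤ 6 and |y| = 1 ≥ 1. Reading y takes N from C back to C, so every xyⁱz is accepted.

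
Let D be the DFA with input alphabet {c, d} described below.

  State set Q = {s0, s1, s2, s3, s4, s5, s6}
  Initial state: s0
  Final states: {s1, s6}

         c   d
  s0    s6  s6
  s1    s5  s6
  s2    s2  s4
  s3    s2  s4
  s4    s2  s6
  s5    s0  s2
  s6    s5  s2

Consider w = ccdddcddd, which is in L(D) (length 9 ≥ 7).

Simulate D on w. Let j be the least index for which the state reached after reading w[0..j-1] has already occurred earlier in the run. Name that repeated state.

Run of D on w = c c d d d c d d d:
  step 0: s0  (start)
  step 1: s6  (read c: s0→s6)
  step 2: s5  (read c: s6→s5)
  step 3: s2  (read d: s5→s2)
  step 4: s4  (read d: s2→s4)
  step 5: s6  (read d: s4→s6)   ← first repeat (s6 seen earlier)
  step 6: s5  (read c: s6→s5)
  step 7: s2  (read d: s5→s2)
  step 8: s4  (read d: s2→s4)
  step 9: s6  (read d: s4→s6)

The earliest repeat is at step j = 5: D is in s6, which it already visited at step i = 1.
Pumping length from the standard proof: p = 7 (the number of states). The repeated state found above gives |xy| = j ≤ 7 and |y| = j − i ≥ 1.

s6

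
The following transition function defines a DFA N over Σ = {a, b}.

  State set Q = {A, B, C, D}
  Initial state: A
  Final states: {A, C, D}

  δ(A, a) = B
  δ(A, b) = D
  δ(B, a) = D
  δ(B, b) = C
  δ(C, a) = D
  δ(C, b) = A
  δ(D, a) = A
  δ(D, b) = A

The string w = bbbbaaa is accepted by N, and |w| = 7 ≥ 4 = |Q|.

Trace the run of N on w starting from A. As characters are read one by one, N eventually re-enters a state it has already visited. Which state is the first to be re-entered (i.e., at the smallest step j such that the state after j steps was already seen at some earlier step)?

A

Run of N on w = b b b b a a a:
  step 0: A  (start)
  step 1: D  (read b: A→D)
  step 2: A  (read b: D→A)   ← first repeat (A seen earlier)
  step 3: D  (read b: A→D)
  step 4: A  (read b: D→A)
  step 5: B  (read a: A→B)
  step 6: D  (read a: B→D)
  step 7: A  (read a: D→A)

The earliest repeat is at step j = 2: N is in A, which it already visited at step i = 0.
Since N has 4 states, any run of length ≥ 4 visits 4+1 states, so by pigeonhole some state repeats within the first 4 steps — that repeat gives the pumpable loop.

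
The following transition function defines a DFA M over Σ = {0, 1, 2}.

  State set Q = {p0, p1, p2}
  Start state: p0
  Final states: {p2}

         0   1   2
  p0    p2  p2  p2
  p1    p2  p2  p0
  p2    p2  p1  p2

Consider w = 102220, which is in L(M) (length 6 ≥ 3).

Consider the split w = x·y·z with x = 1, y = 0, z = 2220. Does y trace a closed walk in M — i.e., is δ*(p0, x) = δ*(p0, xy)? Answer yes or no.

yes

Run of M on the first 2 characters of w = 1 0:
  step 0: p0  (start)
  step 1: p2  (read 1: p0→p2)
  step 2: p2  (read 0: p2→p2)

After x (step 1): p2. After xy (step 2): p2.
They match, so y = 0 drives M around a cycle from p2 back to itself; pumping y any number of times keeps M in p2 before reading z, and xyⁱz ∈ L(M) for every i ≥ 0.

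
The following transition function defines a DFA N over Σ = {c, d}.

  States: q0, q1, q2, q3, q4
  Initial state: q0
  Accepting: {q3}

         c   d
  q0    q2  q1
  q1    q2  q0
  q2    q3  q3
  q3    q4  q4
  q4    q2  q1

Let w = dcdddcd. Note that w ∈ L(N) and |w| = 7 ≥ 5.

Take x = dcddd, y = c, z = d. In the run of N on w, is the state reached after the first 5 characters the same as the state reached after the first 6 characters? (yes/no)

Run of N on the first 6 characters of w = d c d d d c:
  step 0: q0  (start)
  step 1: q1  (read d: q0→q1)
  step 2: q2  (read c: q1→q2)
  step 3: q3  (read d: q2→q3)
  step 4: q4  (read d: q3→q4)
  step 5: q1  (read d: q4→q1)
  step 6: q2  (read c: q1→q2)

After x (step 5): q1. After xy (step 6): q2.
They differ (q1 ≠ q2), so y is not a cycle from the state after x; this split is not the one the pumping-lemma construction produces, and pumping y need not keep the string in L(N).

no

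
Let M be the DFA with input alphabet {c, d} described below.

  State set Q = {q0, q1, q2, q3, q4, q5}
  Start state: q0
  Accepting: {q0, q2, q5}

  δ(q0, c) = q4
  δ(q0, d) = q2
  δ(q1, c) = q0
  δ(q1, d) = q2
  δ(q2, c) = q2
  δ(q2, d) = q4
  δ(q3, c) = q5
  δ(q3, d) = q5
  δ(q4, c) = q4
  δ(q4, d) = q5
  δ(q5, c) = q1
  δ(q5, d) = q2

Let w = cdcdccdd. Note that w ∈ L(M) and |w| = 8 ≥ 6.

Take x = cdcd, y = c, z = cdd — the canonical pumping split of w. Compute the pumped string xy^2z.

cdcdcccdd

xy^2z = cdcd·c·c·cdd = cdcdcccdd.
Reading y = c takes M from q2 back to q2, so after x·y·y the machine is still in q2, and z then leads to the accepting state q5. Hence cdcdcccdd ∈ L(M).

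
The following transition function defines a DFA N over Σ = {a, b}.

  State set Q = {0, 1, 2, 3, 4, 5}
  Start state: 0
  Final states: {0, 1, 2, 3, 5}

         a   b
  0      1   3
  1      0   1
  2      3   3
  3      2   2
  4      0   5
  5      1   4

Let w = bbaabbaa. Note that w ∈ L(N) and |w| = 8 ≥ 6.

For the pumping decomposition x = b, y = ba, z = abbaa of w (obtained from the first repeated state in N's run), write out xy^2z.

bbabaabbaa

xy^2z = b·ba·ba·abbaa = bbabaabbaa.
Reading y = ba takes N from 3 back to 3, so after x·y·y the machine is still in 3, and z then leads to the accepting state 2. Hence bbabaabbaa ∈ L(N).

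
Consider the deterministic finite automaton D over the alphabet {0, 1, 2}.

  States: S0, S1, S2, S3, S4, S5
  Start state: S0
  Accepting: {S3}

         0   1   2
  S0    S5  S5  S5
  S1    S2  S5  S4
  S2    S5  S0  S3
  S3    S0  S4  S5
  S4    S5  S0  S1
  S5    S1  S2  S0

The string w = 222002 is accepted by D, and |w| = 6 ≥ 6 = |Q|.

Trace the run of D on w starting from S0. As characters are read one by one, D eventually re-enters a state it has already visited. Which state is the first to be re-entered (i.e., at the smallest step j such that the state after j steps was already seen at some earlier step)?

State sequence: S0 -2-> S5 -2-> S0 -2-> S5 -0-> S1 -0-> S2 -2-> S3
First repeat at step 2: S0 was already visited.

The earliest repeat is at step j = 2: D is in S0, which it already visited at step i = 0.
With |Q| = 6, pigeonhole forces a state repeat no later than step 6; the substring read between the first and second visits to that state can be pumped.

S0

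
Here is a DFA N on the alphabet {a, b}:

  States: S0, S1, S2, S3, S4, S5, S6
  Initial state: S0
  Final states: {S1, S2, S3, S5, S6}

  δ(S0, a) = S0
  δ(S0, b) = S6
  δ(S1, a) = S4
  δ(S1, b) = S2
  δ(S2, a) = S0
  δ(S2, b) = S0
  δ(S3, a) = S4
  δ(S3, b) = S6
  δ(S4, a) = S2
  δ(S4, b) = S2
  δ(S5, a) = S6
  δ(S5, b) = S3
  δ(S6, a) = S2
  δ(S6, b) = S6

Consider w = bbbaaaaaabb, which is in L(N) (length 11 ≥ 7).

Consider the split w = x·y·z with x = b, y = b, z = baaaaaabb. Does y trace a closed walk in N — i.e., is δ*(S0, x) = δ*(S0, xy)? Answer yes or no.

Run of N on the first 2 characters of w = b b:
  step 0: S0  (start)
  step 1: S6  (read b: S0→S6)
  step 2: S6  (read b: S6→S6)

After x (step 1): S6. After xy (step 2): S6.
They match, so y = b drives N around a cycle from S6 back to itself; pumping y any number of times keeps N in S6 before reading z, and xyⁱz ∈ L(N) for every i ≥ 0.

yes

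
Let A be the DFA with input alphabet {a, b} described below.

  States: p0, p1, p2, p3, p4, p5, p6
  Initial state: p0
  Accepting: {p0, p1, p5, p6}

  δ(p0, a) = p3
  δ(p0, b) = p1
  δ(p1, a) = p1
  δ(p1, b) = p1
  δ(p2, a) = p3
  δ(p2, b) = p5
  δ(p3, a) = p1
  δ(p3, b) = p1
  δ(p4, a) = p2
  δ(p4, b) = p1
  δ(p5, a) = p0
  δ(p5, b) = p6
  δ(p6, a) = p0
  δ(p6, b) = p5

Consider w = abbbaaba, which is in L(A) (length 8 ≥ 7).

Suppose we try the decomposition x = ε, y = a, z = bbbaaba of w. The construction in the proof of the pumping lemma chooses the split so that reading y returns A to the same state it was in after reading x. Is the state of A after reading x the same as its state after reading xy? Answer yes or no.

no

State sequence: p0 -a-> p3

After x (step 0): p0. After xy (step 1): p3.
They differ (p0 ≠ p3), so y is not a cycle from the state after x; this split is not the one the pumping-lemma construction produces, and pumping y need not keep the string in L(A).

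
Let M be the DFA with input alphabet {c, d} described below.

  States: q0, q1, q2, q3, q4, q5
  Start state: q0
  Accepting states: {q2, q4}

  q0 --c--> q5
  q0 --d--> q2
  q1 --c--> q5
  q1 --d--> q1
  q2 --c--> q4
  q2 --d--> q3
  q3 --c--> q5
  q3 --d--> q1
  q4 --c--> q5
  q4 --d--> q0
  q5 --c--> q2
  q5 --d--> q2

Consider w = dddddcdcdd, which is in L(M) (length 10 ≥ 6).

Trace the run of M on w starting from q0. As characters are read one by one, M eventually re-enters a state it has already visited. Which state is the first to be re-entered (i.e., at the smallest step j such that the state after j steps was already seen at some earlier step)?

q1

Run of M on w = d d d d d c d c d d:
  step 0: q0  (start)
  step 1: q2  (read d: q0→q2)
  step 2: q3  (read d: q2→q3)
  step 3: q1  (read d: q3→q1)
  step 4: q1  (read d: q1→q1)   ← first repeat (q1 seen earlier)
  step 5: q1  (read d: q1→q1)
  step 6: q5  (read c: q1→q5)
  step 7: q2  (read d: q5→q2)
  step 8: q4  (read c: q2→q4)
  step 9: q0  (read d: q4→q0)
  step 10: q2  (read d: q0→q2)

The earliest repeat is at step j = 4: M is in q1, which it already visited at step i = 3.
The DFA has 6 states, so the proof of the pumping lemma guarantees a repeated state among the first 6+1 visited; the segment between the two visits is the pumpable y.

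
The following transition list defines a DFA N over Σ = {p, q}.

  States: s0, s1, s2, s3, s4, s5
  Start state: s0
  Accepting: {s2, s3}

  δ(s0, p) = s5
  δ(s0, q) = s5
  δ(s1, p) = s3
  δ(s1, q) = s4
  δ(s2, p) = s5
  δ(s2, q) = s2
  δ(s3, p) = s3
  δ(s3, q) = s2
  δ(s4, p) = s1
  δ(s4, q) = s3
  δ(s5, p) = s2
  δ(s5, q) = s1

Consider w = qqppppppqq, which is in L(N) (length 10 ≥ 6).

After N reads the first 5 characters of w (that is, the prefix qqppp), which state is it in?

s3

Run of N on the first 5 characters of w = q q p p p:
  step 0: s0  (start)
  step 1: s5  (read q: s0→s5)
  step 2: s1  (read q: s5→s1)
  step 3: s3  (read p: s1→s3)
  step 4: s3  (read p: s3→s3)
  step 5: s3  (read p: s3→s3)

After reading 5 characters, N is in state s3.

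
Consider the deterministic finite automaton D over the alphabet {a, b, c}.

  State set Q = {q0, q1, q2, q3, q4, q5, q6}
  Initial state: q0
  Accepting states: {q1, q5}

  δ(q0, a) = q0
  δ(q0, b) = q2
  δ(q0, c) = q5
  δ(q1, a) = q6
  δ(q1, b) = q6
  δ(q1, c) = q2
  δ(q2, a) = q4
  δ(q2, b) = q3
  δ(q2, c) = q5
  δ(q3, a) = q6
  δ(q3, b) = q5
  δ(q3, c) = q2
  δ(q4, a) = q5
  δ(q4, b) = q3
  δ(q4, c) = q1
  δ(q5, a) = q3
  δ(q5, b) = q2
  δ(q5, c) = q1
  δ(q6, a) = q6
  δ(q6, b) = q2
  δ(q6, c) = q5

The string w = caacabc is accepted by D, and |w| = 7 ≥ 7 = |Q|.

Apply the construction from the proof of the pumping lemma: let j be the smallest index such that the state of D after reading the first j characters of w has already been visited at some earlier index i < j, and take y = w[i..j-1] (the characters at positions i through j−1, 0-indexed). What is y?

aac

State sequence: q0 -c-> q5 -a-> q3 -a-> q6 -c-> q5 -a-> q3 -b-> q5 -c-> q1
First repeat at step 4: q5 was already visited.

So i = 1, j = 4, giving x = w[0:1] = c, y = w[1:4] = aac, z = w[4:7] = abc.
Check: |xy| = 4 ≤ 7 and |y| = 3 ≥ 1. Reading y takes D from q5 back to q5, so every xyⁱz is accepted.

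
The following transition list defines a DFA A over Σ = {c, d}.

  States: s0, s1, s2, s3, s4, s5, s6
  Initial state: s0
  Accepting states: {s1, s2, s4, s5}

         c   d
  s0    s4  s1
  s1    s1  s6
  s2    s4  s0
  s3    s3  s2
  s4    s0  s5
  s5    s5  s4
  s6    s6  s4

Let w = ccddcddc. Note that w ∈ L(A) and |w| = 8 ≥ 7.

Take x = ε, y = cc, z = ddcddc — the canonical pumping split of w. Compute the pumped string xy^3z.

xy^3z = ε·cc·cc·cc·ddcddc = ccccccddcddc.
Reading y = cc takes A from s0 back to s0, so after x·y·y·y the machine is still in s0, and z then leads to the accepting state s5. Hence ccccccddcddc ∈ L(A).

ccccccddcddc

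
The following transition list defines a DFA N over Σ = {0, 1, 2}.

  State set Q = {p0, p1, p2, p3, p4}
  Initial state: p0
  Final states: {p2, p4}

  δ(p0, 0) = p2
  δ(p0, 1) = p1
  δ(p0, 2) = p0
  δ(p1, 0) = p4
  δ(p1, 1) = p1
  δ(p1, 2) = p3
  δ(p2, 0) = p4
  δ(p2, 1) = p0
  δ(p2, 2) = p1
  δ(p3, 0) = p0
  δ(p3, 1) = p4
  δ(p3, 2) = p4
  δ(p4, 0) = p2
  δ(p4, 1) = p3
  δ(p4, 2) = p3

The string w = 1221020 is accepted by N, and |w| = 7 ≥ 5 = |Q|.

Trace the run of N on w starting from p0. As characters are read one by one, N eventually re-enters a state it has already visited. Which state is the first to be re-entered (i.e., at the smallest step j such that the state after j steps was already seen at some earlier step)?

p3

State sequence: p0 -1-> p1 -2-> p3 -2-> p4 -1-> p3 -0-> p0 -2-> p0 -0-> p2
First repeat at step 4: p3 was already visited.

The earliest repeat is at step j = 4: N is in p3, which it already visited at step i = 2.
Since N has 5 states, any run of length ≥ 5 visits 5+1 states, so by pigeonhole some state repeats within the first 5 steps — that repeat gives the pumpable loop.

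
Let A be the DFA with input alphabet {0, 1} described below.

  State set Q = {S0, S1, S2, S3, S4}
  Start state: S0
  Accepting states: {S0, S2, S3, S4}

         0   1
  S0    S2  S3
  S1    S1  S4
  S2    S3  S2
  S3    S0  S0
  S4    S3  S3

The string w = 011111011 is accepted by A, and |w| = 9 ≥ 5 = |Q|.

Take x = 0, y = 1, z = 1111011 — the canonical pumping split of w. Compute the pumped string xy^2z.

xy^2z = 0·1·1·1111011 = 0111111011.
Reading y = 1 takes A from S2 back to S2, so after x·y·y the machine is still in S2, and z then leads to the accepting state S3. Hence 0111111011 ∈ L(A).

0111111011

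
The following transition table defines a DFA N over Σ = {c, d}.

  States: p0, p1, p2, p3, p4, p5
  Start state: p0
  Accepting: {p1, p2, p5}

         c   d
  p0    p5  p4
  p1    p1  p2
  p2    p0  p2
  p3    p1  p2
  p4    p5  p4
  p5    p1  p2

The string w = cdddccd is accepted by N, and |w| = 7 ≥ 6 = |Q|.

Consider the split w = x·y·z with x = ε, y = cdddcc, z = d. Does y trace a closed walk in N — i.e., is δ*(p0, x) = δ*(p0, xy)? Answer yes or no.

State sequence: p0 -c-> p5 -d-> p2 -d-> p2 -d-> p2 -c-> p0 -c-> p5

After x (step 0): p0. After xy (step 6): p5.
They differ (p0 ≠ p5), so y is not a cycle from the state after x; this split is not the one the pumping-lemma construction produces, and pumping y need not keep the string in L(N).

no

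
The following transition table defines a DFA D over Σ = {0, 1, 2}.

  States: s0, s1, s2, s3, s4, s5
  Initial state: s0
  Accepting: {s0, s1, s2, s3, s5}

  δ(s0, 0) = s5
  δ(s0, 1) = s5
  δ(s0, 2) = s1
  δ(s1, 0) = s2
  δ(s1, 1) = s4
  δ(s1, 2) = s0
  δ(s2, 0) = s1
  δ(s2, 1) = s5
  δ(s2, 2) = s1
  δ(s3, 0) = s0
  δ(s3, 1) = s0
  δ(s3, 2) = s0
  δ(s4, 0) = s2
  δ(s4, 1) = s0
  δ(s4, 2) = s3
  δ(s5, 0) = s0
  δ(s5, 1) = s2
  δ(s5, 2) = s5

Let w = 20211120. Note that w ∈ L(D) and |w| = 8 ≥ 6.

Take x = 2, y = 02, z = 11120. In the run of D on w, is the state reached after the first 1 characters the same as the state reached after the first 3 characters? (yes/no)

yes

State sequence: s0 -2-> s1 -0-> s2 -2-> s1

After x (step 1): s1. After xy (step 3): s1.
They match, so y = 02 drives D around a cycle from s1 back to itself; pumping y any number of times keeps D in s1 before reading z, and xyⁱz ∈ L(D) for every i ≥ 0.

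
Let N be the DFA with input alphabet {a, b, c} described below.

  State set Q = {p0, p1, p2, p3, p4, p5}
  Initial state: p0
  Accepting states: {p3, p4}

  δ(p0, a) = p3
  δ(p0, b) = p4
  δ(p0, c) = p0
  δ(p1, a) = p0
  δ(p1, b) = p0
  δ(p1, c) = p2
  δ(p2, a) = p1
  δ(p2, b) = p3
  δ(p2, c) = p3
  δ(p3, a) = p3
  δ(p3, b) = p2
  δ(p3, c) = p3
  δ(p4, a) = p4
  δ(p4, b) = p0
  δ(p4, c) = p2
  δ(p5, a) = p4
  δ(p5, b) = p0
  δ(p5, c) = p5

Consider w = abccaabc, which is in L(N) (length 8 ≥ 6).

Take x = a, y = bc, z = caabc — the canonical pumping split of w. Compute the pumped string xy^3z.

xy^3z = a·bc·bc·bc·caabc = abcbcbccaabc.
Reading y = bc takes N from p3 back to p3, so after x·y·y·y the machine is still in p3, and z then leads to the accepting state p3. Hence abcbcbccaabc ∈ L(N).

abcbcbccaabc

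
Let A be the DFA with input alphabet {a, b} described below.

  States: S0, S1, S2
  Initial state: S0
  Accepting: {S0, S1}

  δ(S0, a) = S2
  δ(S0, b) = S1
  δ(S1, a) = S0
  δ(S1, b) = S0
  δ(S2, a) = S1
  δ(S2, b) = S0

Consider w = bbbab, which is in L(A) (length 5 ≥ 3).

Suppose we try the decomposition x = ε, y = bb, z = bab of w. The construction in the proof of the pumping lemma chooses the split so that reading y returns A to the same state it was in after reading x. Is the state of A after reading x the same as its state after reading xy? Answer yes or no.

yes

State sequence: S0 -b-> S1 -b-> S0

After x (step 0): S0. After xy (step 2): S0.
They match, so y = bb drives A around a cycle from S0 back to itself; pumping y any number of times keeps A in S0 before reading z, and xyⁱz ∈ L(A) for every i ≥ 0.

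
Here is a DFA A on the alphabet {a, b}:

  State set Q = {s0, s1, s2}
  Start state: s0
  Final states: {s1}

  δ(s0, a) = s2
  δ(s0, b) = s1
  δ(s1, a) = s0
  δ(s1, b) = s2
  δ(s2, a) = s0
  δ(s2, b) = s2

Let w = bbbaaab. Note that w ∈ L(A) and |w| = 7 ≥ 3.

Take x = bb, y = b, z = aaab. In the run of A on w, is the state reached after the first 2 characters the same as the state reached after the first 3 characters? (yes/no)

yes

Run of A on the first 3 characters of w = b b b:
  step 0: s0  (start)
  step 1: s1  (read b: s0→s1)
  step 2: s2  (read b: s1→s2)
  step 3: s2  (read b: s2→s2)

After x (step 2): s2. After xy (step 3): s2.
They match, so y = b drives A around a cycle from s2 back to itself; pumping y any number of times keeps A in s2 before reading z, and xyⁱz ∈ L(A) for every i ≥ 0.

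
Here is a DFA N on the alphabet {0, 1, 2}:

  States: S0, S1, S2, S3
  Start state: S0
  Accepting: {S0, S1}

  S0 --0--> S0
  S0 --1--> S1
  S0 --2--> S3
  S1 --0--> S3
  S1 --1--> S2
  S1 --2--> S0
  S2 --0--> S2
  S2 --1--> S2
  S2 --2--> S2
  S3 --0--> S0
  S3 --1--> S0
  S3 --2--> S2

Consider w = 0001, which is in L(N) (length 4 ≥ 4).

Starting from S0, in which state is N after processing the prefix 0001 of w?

S1

State sequence: S0 -0-> S0 -0-> S0 -0-> S0 -1-> S1

After reading 4 characters, N is in state S1.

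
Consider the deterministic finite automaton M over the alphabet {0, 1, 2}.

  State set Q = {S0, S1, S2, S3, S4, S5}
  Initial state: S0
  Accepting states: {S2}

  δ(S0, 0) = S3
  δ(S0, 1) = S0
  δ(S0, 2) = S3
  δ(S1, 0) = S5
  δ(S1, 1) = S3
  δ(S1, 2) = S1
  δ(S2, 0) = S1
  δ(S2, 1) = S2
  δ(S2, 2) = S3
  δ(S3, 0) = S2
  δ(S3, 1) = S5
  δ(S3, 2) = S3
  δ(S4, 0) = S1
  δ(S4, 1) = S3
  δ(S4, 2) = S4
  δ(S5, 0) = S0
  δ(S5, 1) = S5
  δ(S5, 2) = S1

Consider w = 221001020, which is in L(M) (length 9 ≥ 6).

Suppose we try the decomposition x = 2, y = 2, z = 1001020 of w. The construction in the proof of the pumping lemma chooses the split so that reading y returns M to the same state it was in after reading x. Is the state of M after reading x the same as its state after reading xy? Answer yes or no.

yes

State sequence: S0 -2-> S3 -2-> S3

After x (step 1): S3. After xy (step 2): S3.
They match, so y = 2 drives M around a cycle from S3 back to itself; pumping y any number of times keeps M in S3 before reading z, and xyⁱz ∈ L(M) for every i ≥ 0.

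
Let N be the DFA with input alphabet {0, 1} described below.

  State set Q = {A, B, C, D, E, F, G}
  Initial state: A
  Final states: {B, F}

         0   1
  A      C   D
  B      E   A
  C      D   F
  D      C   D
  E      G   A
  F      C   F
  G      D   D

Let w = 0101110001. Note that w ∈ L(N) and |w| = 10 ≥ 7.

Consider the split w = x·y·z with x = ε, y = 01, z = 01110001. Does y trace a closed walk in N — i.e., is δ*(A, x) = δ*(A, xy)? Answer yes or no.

no

Run of N on the first 2 characters of w = 0 1:
  step 0: A  (start)
  step 1: C  (read 0: A→C)
  step 2: F  (read 1: C→F)

After x (step 0): A. After xy (step 2): F.
They differ (A ≠ F), so y is not a cycle from the state after x; this split is not the one the pumping-lemma construction produces, and pumping y need not keep the string in L(N).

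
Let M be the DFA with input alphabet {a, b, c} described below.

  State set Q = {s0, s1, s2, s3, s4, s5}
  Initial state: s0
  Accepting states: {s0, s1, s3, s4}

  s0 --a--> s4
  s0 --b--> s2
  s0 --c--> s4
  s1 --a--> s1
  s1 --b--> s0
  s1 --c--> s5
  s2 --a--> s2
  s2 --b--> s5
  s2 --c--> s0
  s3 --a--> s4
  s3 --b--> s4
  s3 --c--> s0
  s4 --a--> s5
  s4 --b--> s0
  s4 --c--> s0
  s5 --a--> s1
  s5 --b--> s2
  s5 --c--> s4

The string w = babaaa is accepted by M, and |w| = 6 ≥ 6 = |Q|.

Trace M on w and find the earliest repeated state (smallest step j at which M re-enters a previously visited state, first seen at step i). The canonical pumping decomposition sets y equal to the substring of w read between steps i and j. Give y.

a

State sequence: s0 -b-> s2 -a-> s2 -b-> s5 -a-> s1 -a-> s1 -a-> s1
First repeat at step 2: s2 was already visited.

So i = 1, j = 2, giving x = w[0:1] = b, y = w[1:2] = a, z = w[2:6] = baaa.
Check: |xy| = 2 ≤ 6 and |y| = 1 ≥ 1. Reading y takes M from s2 back to s2, so every xyⁱz is accepted.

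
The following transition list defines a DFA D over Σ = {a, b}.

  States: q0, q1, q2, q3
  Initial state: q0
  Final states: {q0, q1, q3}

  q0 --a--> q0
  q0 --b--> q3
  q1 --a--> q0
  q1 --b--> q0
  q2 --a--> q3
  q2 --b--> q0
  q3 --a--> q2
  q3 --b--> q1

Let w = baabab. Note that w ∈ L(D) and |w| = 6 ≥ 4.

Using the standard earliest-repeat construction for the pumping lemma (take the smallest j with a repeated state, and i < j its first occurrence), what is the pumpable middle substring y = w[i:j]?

aa

State sequence: q0 -b-> q3 -a-> q2 -a-> q3 -b-> q1 -a-> q0 -b-> q3
First repeat at step 3: q3 was already visited.

So i = 1, j = 3, giving x = w[0:1] = b, y = w[1:3] = aa, z = w[3:6] = bab.
Check: |xy| = 3 ≤ 4 and |y| = 2 ≥ 1. Reading y takes D from q3 back to q3, so every xyⁱz is accepted.
The DFA has 4 states, so the proof of the pumping lemma guarantees a repeated state among the first 4+1 visited; the segment between the two visits is the pumpable y.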